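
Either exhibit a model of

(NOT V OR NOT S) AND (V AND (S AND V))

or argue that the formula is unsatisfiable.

The formula is unsatisfiable.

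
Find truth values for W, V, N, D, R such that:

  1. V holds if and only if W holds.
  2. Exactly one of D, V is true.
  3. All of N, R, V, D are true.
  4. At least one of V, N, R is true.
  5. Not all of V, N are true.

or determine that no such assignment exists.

Case D = True:
  (2) with D=T forces V = False.
  Constraint (3) is violated (V=F) — contradiction.
Case D = False:
  Constraint (3) is violated (D=F) — contradiction.
Both cases fail — unsatisfiable.

The formula is unsatisfiable.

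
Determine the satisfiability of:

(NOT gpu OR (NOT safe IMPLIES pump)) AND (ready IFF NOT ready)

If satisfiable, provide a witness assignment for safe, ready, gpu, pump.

UNSATISFIABLE

The conjunct ready IFF NOT ready is unsatisfiable on its own:
  ready=F: evaluates to False.
  ready=T: evaluates to False.
So the whole conjunction is unsatisfiable.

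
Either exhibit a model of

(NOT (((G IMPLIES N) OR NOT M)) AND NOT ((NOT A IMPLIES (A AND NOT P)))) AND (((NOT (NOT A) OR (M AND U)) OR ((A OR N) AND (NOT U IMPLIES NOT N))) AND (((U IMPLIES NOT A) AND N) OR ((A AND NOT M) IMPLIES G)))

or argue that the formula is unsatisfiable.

A = False, U = True, P = False, M = True, N = False, G = True

  NOT (((G IMPLIES N) OR NOT M)) AND NOT ((NOT A IMPLIES (A AND NOT P))) = True
    NOT (((G IMPLIES N) OR NOT M)) = True
      (G IMPLIES N) OR NOT M = False
        G IMPLIES N = False
        NOT M = False
    NOT ((NOT A IMPLIES (A AND NOT P))) = True
      NOT A IMPLIES (A AND NOT P) = False
        NOT A = True
        A AND NOT P = False
          NOT P = True
  ((NOT (NOT A) OR (M AND U)) OR ((A OR N) AND (NOT U IMPLIES NOT N))) AND (((U IMPLIES NOT A) AND N) OR ((A AND NOT M) IMPLIES G)) = True
    (NOT (NOT A) OR (M AND U)) OR ((A OR N) AND (NOT U IMPLIES NOT N)) = True
      NOT (NOT A) OR (M AND U) = True
        NOT (NOT A) = False
          NOT A = True
        M AND U = True
      (A OR N) AND (NOT U IMPLIES NOT N) = False
        A OR N = False
        NOT U IMPLIES NOT N = True
          NOT U = False
          NOT N = True
    ((U IMPLIES NOT A) AND N) OR ((A AND NOT M) IMPLIES G) = True
      (U IMPLIES NOT A) AND N = False
        U IMPLIES NOT A = True
          NOT A = True
      (A AND NOT M) IMPLIES G = True
        A AND NOT M = False
          NOT M = False
Both conjuncts True, so the formula holds.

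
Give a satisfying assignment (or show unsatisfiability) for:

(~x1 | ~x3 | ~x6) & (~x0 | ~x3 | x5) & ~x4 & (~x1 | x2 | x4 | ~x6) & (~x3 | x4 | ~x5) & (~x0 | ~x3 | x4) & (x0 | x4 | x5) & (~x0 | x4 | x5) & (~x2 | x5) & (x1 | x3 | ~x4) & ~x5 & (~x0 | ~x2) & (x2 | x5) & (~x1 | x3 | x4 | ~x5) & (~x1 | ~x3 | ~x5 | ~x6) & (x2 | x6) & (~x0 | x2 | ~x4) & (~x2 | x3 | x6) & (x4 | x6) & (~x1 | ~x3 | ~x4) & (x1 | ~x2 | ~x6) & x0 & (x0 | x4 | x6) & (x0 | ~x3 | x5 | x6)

Case x4 = True:
  Clause (~x4) is falsified — contradiction.
Case x4 = False:
  (~x5) forces x5 = False.
  (x0 | x4 | x5) forces x0 = True.
  Clause (~x0 | x4 | x5) is falsified — contradiction.
Both cases fail, so the formula is unsatisfiable.

UNSATISFIABLE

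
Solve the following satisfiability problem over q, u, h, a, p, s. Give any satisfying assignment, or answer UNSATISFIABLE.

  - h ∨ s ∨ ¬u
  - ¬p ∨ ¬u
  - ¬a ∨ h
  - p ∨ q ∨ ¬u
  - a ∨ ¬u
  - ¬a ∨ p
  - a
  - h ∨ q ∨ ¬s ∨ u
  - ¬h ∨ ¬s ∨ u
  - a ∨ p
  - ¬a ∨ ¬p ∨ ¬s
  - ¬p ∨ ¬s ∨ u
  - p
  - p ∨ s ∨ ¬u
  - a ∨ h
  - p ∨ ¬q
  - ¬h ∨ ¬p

Case a = True:
  (¬a ∨ h) forces h = True.
  (¬a ∨ p) forces p = True.
  Clause (¬h ∨ ¬p) is falsified — contradiction.
Case a = False:
  Clause (a) is falsified — contradiction.
Both cases fail, so the formula is unsatisfiable.

Unsatisfiable — no assignment works.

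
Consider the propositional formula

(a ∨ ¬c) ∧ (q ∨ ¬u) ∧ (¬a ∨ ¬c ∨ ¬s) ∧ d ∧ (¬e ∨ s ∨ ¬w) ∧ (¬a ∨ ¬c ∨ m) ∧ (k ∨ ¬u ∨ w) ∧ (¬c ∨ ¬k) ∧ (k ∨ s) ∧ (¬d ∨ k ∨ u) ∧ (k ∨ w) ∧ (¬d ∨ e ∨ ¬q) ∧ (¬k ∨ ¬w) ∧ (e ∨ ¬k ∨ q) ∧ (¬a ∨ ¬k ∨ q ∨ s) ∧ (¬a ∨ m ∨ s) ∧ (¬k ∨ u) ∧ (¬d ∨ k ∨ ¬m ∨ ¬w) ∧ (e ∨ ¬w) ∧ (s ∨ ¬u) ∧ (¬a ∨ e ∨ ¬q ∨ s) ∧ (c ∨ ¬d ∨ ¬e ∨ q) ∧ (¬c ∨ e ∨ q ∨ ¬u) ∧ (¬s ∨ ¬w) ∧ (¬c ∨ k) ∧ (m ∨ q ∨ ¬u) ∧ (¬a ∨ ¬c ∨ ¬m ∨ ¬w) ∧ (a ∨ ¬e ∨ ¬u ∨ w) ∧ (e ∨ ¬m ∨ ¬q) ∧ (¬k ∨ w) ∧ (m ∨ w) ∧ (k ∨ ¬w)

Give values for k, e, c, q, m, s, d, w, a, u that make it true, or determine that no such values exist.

The formula is unsatisfiable.

Case w = True:
  (d) forces d = True.
  (¬k ∨ ¬w) forces k = False.
  Clause (k ∨ ¬w) is falsified — contradiction.
Case w = False:
  (d) forces d = True.
  (k ∨ w) forces k = True.
  Clause (¬k ∨ w) is falsified — contradiction.
Both cases fail, so the formula is unsatisfiable.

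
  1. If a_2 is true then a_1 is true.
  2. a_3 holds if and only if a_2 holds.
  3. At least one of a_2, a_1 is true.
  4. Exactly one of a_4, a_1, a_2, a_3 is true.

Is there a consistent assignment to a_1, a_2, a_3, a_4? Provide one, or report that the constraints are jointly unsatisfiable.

a_1 = True, a_2 = False, a_3 = False, a_4 = False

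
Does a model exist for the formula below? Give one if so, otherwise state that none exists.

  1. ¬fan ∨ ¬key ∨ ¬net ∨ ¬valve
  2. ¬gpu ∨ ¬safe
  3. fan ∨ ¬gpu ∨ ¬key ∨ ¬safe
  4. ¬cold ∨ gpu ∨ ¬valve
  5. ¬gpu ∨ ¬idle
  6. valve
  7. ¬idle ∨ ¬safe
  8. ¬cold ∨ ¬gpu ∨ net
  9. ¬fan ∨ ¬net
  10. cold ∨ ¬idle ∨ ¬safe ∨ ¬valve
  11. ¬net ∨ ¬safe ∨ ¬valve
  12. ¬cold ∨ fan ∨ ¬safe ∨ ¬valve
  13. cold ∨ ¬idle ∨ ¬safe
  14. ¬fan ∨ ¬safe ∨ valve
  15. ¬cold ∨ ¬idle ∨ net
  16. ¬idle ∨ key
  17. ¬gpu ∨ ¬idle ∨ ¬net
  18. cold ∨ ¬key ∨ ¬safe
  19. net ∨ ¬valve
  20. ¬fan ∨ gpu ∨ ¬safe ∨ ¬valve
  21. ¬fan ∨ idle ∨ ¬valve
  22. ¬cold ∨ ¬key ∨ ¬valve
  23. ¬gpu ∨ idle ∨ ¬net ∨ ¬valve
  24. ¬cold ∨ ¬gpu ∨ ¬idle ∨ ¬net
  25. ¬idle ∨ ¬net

Unit clause (valve) forces valve = True.
In (net ∨ ¬valve) only net is left, so net = True.
In (¬idle ∨ ¬net) only ¬idle is left, so idle = False.
In (¬fan ∨ ¬net) only ¬fan is left, so fan = False.
In (¬net ∨ ¬safe ∨ ¬valve) only ¬safe is left, so safe = False.
In (¬gpu ∨ idle ∨ ¬net ∨ ¬valve) only ¬gpu is left, so gpu = False.
In (¬cold ∨ gpu ∨ ¬valve) only ¬cold is left, so cold = False.
Set key = False.
All clauses satisfied.

gpu=F; cold=F; safe=F; key=F; idle=F; net=T; fan=F; valve=T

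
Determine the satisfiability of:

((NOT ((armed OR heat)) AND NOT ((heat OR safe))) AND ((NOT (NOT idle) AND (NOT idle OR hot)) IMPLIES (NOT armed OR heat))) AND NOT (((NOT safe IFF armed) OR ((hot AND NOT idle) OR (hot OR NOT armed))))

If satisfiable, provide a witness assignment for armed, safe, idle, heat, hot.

Case armed = True: the conjunct NOT ((armed OR heat)) becomes NOT ((True OR heat)) = False.
Case armed = False: the conjunct NOT (((NOT safe IFF armed) OR ((hot AND NOT idle) OR (hot OR NOT armed)))) becomes NOT ((safe OR True)) = False.
Both cases fail — unsatisfiable.

The formula is unsatisfiable.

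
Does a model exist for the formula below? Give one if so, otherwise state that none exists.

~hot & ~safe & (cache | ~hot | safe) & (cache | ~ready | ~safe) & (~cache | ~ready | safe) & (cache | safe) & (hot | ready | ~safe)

Unit clause (~hot) forces hot = False.
Unit clause (~safe) forces safe = False.
In (cache | safe) only cache is left, so cache = True.
In (~cache | ~ready | safe) only ~ready is left, so ready = False.
Check each clause:
  (~hot): ~hot holds.
  (~safe): ~safe holds.
  (cache | ~hot | safe): cache holds.
  (cache | ~ready | ~safe): cache holds.
  (~cache | ~ready | safe): ~ready holds.
  (cache | safe): cache holds.
  (hot | ready | ~safe): ~safe holds.
All clauses satisfied.

ready: False; safe: False; cache: True; hot: False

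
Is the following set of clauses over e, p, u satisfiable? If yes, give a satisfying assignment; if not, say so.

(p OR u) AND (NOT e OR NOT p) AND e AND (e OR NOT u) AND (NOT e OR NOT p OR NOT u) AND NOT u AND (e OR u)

UNSATISFIABLE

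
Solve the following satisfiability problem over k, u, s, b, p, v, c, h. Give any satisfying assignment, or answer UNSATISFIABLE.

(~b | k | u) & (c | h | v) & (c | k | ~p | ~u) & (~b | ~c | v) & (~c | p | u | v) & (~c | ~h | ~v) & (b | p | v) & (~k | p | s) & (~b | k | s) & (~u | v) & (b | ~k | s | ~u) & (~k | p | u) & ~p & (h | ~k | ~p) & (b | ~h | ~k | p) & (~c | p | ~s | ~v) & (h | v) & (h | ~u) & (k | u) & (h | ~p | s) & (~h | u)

k: True; u: True; s: True; b: True; p: False; v: True; c: False; h: True

Unit clause (~p) forces p = False.
Set k = True.
  then (~k | p | s) forces s = True.
  then (~k | p | u) forces u = True.
  then (h | ~u) forces h = True.
  then (~u | v) forces v = True.
  then (b | ~h | ~k | p) forces b = True.
  then (~c | p | ~s | ~v) forces c = False.
All clauses satisfied.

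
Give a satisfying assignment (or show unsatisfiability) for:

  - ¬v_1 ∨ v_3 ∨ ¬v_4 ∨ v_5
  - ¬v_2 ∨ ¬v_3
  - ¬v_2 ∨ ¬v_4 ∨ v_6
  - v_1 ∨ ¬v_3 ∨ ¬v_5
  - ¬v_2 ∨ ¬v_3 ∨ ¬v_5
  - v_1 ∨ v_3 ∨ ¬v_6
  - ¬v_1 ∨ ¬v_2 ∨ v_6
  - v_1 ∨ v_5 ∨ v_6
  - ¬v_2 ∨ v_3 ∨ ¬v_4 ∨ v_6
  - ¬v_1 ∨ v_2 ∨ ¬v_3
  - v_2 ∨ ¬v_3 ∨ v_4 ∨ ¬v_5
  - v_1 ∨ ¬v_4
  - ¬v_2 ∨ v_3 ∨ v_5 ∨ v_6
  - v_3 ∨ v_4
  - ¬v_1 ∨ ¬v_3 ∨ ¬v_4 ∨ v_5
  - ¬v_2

v_1 = False, v_2 = False, v_3 = True, v_4 = False, v_5 = False, v_6 = True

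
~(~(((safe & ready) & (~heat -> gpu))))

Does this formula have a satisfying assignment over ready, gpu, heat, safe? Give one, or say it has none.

ready: True, gpu: False, heat: True, safe: True

  ~(~(((safe & ready) & (~heat -> gpu)))) = True
    ~(((safe & ready) & (~heat -> gpu))) = False
      (safe & ready) & (~heat -> gpu) = True
        safe & ready = True
        ~heat -> gpu = True
          ~heat = False
The formula evaluates to True.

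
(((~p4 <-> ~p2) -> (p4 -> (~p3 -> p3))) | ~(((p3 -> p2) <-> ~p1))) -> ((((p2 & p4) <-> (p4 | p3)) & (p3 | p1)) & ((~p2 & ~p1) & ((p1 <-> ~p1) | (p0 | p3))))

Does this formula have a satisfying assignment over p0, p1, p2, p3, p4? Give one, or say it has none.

p0=T, p1=F, p2=T, p3=F, p4=T

  (((~p4 <-> ~p2) -> (p4 -> (~p3 -> p3))) | ~(((p3 -> p2) <-> ~p1))) -> ((((p2 & p4) <-> (p4 | p3)) & (p3 | p1)) & ((~p2 & ~p1) & ((p1 <-> ~p1) | (p0 | p3)))) = True
    ((~p4 <-> ~p2) -> (p4 -> (~p3 -> p3))) | ~(((p3 -> p2) <-> ~p1)) = False
      (~p4 <-> ~p2) -> (p4 -> (~p3 -> p3)) = False
        ~p4 <-> ~p2 = True
          ~p4 = False
          ~p2 = False
        p4 -> (~p3 -> p3) = False
          ~p3 -> p3 = False
            ~p3 = True
      ~(((p3 -> p2) <-> ~p1)) = False
        (p3 -> p2) <-> ~p1 = True
          p3 -> p2 = True
          ~p1 = True
    (((p2 & p4) <-> (p4 | p3)) & (p3 | p1)) & ((~p2 & ~p1) & ((p1 <-> ~p1) | (p0 | p3))) = False
      ((p2 & p4) <-> (p4 | p3)) & (p3 | p1) = False
        (p2 & p4) <-> (p4 | p3) = True
          p2 & p4 = True
          p4 | p3 = True
        p3 | p1 = False
      (~p2 & ~p1) & ((p1 <-> ~p1) | (p0 | p3)) = False
        ~p2 & ~p1 = False
          ~p2 = False
          ~p1 = True
        (p1 <-> ~p1) | (p0 | p3) = True
          p1 <-> ~p1 = False
            ~p1 = True
          p0 | p3 = True
The formula evaluates to True.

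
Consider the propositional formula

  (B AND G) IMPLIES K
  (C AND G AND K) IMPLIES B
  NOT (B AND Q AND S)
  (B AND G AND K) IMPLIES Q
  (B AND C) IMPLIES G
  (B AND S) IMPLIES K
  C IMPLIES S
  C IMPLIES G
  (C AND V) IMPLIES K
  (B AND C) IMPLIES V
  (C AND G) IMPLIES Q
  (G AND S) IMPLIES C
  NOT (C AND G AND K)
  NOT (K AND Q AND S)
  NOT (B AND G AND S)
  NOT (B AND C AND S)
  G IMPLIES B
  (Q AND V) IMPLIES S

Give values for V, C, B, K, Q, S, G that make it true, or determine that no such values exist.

V = False, C = False, B = False, K = False, Q = True, S = False, G = False

Set V = False.
Try C = True:
  (NOT C OR G) forces G = True.
  (B OR NOT G) forces B = True.
  clause (NOT B OR NOT C OR V) is falsified — backtrack.
So C = False.
Set B = False.
  then (B OR NOT G) forces G = False.
Set K = False.
Set Q = True.
Set S = False.
All clauses satisfied.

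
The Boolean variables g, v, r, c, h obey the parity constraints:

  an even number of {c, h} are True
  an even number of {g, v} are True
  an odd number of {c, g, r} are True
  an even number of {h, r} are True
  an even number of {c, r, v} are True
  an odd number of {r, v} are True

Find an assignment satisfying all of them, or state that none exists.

Adding constraints 2, 3, 5 mod 2: every variable appears an even number of times on the left, so the left side is 0.
But the right sides sum to 1 (mod 2). 0 ≠ 1 — the system is inconsistent.

Unsatisfiable — no assignment works.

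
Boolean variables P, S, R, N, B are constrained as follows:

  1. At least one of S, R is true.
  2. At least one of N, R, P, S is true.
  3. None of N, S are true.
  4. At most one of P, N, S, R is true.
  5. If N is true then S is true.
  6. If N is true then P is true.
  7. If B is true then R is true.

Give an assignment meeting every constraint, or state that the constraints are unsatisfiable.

P = False, S = False, R = True, N = False, B = False

  (1) {S, R}: 1 true — at least one ✓
  (2) {N, R, P, S}: 1 true — at least one ✓
  (3) {N, S}: 0 true — none ✓
  (4) {P, N, S, R}: 1 true — at most one ✓
  (5) N=F ⇒ S: vacuous ✓
  (6) N=F ⇒ P: vacuous ✓
  (7) B=F ⇒ R: vacuous ✓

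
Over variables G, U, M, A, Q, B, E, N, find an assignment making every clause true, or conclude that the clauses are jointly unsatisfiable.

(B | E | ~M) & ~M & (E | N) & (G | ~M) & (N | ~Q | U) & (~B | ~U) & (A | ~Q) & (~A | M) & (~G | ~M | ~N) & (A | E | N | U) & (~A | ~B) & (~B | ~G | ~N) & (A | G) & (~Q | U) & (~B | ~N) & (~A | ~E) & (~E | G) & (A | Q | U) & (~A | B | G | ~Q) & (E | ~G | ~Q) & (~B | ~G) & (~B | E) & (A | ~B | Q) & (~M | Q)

Unit clause (~M) forces M = False.
In (~A | M) only ~A is left, so A = False.
In (A | G) only G is left, so G = True.
In (~B | ~G) only ~B is left, so B = False.
In (A | ~Q) only ~Q is left, so Q = False.
In (A | Q | U) only U is left, so U = True.
Set E = True.
Set N = True.
All clauses satisfied.

G: True, U: True, M: False, A: False, Q: False, B: False, E: True, N: True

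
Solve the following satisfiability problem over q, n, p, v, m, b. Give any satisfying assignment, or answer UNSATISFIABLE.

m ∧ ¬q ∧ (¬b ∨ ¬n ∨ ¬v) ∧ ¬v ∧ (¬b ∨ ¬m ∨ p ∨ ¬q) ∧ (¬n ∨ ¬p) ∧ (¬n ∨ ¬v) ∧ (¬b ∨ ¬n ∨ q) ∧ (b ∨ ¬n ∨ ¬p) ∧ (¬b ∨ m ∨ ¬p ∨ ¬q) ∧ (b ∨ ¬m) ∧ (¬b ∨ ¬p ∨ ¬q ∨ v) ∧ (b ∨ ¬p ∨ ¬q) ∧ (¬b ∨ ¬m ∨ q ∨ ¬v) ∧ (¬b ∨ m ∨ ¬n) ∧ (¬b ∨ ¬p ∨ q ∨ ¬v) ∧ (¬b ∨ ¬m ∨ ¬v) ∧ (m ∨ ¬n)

q: False; n: False; p: True; v: False; m: True; b: True

Unit clause (m) forces m = True.
Unit clause (¬q) forces q = False.
Unit clause (¬v) forces v = False.
In (b ∨ ¬m) only b is left, so b = True.
In (¬b ∨ ¬n ∨ q) only ¬n is left, so n = False.
Set p = True.
All clauses satisfied.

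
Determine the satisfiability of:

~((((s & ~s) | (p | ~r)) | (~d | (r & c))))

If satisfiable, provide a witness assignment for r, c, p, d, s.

r = True, c = False, p = False, d = True, s = False

  ~((((s & ~s) | (p | ~r)) | (~d | (r & c)))) = True
    ((s & ~s) | (p | ~r)) | (~d | (r & c)) = False
      (s & ~s) | (p | ~r) = False
        s & ~s = False
          ~s = True
        p | ~r = False
          ~r = False
      ~d | (r & c) = False
        ~d = False
        r & c = False
The formula evaluates to True.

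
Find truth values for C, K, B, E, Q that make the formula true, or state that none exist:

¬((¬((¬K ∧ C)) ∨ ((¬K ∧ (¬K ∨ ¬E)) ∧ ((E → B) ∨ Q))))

C=T, K=F, B=F, E=T, Q=F

  ¬((¬((¬K ∧ C)) ∨ ((¬K ∧ (¬K ∨ ¬E)) ∧ ((E → B) ∨ Q)))) = True
    ¬((¬K ∧ C)) ∨ ((¬K ∧ (¬K ∨ ¬E)) ∧ ((E → B) ∨ Q)) = False
      ¬((¬K ∧ C)) = False
        ¬K ∧ C = True
          ¬K = True
      (¬K ∧ (¬K ∨ ¬E)) ∧ ((E → B) ∨ Q) = False
        ¬K ∧ (¬K ∨ ¬E) = True
          ¬K = True
          ¬K ∨ ¬E = True
            ¬K = True
            ¬E = False
        (E → B) ∨ Q = False
          E → B = False
The formula evaluates to True.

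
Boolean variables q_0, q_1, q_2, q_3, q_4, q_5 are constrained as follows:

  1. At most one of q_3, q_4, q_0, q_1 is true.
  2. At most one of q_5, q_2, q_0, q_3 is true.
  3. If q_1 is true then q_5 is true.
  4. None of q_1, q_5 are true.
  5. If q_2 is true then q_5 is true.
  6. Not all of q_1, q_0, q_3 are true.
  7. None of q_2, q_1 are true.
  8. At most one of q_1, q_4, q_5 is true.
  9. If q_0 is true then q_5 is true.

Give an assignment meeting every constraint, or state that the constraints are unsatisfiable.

q_0 = False; q_1 = False; q_2 = False; q_3 = False; q_4 = True; q_5 = False

  (1) {q_3, q_4, q_0, q_1}: 1 true — at most one ✓
  (2) {q_5, q_2, q_0, q_3}: 0 true — at most one ✓
  (3) q_1=F ⇒ q_5: vacuous ✓
  (4) {q_1, q_5}: 0 true — none ✓
  (5) q_2=F ⇒ q_5: vacuous ✓
  (6) {q_1, q_0, q_3}: 0/3 true — not all ✓
  (7) {q_2, q_1}: 0 true — none ✓
  (8) {q_1, q_4, q_5}: 1 true — at most one ✓
  (9) q_0=F ⇒ q_5: vacuous ✓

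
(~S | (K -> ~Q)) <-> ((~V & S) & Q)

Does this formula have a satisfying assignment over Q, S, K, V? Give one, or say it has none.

Q = True, S = True, K = False, V = False

  (~S | (K -> ~Q)) <-> ((~V & S) & Q) = True
    ~S | (K -> ~Q) = True
      ~S = False
      K -> ~Q = True
        ~Q = False
    (~V & S) & Q = True
      ~V & S = True
        ~V = True
The formula evaluates to True.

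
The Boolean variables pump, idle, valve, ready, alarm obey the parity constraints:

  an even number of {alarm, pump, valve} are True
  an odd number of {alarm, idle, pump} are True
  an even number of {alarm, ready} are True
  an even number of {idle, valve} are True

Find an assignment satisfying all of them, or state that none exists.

Adding constraints 1, 2, 4 mod 2: every variable appears an even number of times on the left, so the left side is 0.
But the right sides sum to 1 (mod 2). 0 ≠ 1 — the system is inconsistent.

UNSATISFIABLE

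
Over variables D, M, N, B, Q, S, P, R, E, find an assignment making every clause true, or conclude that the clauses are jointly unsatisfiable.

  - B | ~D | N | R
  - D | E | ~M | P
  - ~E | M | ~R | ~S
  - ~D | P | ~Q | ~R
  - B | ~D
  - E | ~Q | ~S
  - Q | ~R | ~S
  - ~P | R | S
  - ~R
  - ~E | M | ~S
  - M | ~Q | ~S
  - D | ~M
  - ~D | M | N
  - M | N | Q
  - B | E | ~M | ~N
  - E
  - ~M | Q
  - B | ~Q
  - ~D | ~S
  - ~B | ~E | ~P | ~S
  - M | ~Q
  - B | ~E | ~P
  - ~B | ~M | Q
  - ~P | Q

D=F, M=F, N=T, B=F, Q=F, S=F, P=F, R=F, E=T

Unit clause (~R) forces R = False.
Unit clause (E) forces E = True.
Set D = False.
  then (D | ~M) forces M = False.
  then (M | ~Q) forces Q = False.
  then (~P | Q) forces P = False.
  then (~E | M | ~S) forces S = False.
  then (M | N | Q) forces N = True.
Set B = False.
All clauses satisfied.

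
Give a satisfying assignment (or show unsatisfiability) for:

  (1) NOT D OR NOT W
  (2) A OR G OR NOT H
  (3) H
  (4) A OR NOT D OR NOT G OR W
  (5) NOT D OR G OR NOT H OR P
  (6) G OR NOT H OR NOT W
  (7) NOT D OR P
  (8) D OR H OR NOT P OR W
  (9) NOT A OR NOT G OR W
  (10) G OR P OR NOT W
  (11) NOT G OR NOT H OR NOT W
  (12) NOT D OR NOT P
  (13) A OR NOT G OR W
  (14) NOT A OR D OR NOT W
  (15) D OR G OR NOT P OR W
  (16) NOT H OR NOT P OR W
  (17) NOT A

The formula is unsatisfiable.

Case A = True:
  Clause (NOT A) is falsified — contradiction.
Case A = False:
  (H) forces H = True.
  (A OR G OR NOT H) forces G = True.
  (NOT G OR NOT H OR NOT W) forces W = False.
  Clause (A OR NOT G OR W) is falsified — contradiction.
Both cases fail, so the formula is unsatisfiable.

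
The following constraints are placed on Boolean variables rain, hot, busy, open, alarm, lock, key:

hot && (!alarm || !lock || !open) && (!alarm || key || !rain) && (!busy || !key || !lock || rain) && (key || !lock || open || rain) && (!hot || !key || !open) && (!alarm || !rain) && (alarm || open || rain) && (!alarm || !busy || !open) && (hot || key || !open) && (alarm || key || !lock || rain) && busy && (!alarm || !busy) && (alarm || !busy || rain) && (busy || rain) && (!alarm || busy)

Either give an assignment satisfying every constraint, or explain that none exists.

Unit clause (hot) forces hot = True.
Unit clause (busy) forces busy = True.
In (!alarm || !busy) only !alarm is left, so alarm = False.
In (alarm || !busy || rain) only rain is left, so rain = True.
Set open = True.
  then (!hot || !key || !open) forces key = False.
Set lock = True.
All clauses satisfied.

rain=T, hot=T, busy=T, open=T, alarm=F, lock=T, key=F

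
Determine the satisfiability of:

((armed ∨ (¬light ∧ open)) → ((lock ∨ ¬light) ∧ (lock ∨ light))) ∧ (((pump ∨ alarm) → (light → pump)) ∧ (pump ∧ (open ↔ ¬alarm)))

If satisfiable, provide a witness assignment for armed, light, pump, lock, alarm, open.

armed = True, light = True, pump = True, lock = True, alarm = True, open = False

  (armed ∨ (¬light ∧ open)) → ((lock ∨ ¬light) ∧ (lock ∨ light)) = True
    armed ∨ (¬light ∧ open) = True
      ¬light ∧ open = False
        ¬light = False
    (lock ∨ ¬light) ∧ (lock ∨ light) = True
      lock ∨ ¬light = True
        ¬light = False
      lock ∨ light = True
  ((pump ∨ alarm) → (light → pump)) ∧ (pump ∧ (open ↔ ¬alarm)) = True
    (pump ∨ alarm) → (light → pump) = True
      pump ∨ alarm = True
      light → pump = True
    pump ∧ (open ↔ ¬alarm) = True
      open ↔ ¬alarm = True
        ¬alarm = False
Both conjuncts True, so the formula holds.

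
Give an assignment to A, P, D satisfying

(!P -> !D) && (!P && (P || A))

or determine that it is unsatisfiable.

A=T; P=F; D=F

  !P -> !D = True
    !P = True
    !D = True
  !P && (P || A) = True
    !P = True
    P || A = True
Both conjuncts True, so the formula holds.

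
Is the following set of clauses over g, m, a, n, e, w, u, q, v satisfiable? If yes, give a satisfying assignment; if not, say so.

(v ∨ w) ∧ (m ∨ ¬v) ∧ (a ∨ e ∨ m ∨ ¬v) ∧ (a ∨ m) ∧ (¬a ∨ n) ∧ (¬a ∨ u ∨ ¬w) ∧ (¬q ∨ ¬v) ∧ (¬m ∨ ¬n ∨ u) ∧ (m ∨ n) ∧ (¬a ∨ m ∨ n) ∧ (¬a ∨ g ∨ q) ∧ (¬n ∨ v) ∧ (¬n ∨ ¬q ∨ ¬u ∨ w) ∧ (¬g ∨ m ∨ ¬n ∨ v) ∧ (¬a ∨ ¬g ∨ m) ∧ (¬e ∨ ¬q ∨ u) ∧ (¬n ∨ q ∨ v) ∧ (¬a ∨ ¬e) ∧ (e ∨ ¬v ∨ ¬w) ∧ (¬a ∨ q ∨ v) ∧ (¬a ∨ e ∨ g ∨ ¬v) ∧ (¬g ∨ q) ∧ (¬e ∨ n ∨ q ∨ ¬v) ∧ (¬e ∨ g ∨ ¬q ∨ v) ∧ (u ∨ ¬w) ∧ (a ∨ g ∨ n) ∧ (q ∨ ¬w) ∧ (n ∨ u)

Set g = True.
  then (¬g ∨ q) forces q = True.
  then (¬q ∨ ¬v) forces v = False.
  then (¬n ∨ v) forces n = False.
  then (n ∨ u) forces u = True.
  then (v ∨ w) forces w = True.
  then (¬a ∨ n) forces a = False.
  then (m ∨ n) forces m = True.
Set e = False.
All clauses satisfied.

g=T, m=T, a=F, n=F, e=F, w=T, u=T, q=T, v=F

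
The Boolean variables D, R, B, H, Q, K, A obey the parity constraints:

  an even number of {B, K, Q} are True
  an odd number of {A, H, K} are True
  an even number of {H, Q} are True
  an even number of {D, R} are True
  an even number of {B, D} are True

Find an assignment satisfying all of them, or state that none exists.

D=F; R=F; B=F; H=F; Q=F; K=F; A=T

{B, K, Q}: 0 true → even ✓
{A, H, K}: 1 true → odd ✓
{H, Q}: 0 true → even ✓
{D, R}: 0 true → even ✓
{B, D}: 0 true → even ✓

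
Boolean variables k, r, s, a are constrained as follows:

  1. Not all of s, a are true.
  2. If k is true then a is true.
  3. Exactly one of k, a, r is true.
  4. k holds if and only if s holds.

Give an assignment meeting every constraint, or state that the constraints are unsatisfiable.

k = False, r = True, s = False, a = False

  (1) {s, a}: 0/2 true — not all ✓
  (2) k=F ⇒ a: vacuous ✓
  (3) {k, a, r}: 1 true — exactly one ✓
  (4) k=F, s=F — same ✓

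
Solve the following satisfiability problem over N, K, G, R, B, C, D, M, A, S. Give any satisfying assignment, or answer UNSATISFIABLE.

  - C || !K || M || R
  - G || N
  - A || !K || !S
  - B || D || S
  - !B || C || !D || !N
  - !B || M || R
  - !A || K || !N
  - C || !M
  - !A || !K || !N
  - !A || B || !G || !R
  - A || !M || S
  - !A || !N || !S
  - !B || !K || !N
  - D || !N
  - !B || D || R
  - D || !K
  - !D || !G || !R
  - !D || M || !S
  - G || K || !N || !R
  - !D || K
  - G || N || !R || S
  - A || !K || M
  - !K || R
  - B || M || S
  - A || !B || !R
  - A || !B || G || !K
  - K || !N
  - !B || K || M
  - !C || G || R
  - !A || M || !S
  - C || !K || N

Set N = False.
  then (G || N) forces G = True.
Try K = True:
  (D || !K) forces D = True.
  (!D || !G || !R) forces R = False.
  clause (!K || R) is falsified — backtrack.
So K = False.
  then (!D || K) forces D = False.
Set R = False.
  then (!B || D || R) forces B = False.
  then (B || D || S) forces S = True.
Set C = True.
Set M = True.
Set A = False.
All clauses satisfied.

N = False; K = False; G = True; R = False; B = False; C = True; D = False; M = True; A = False; S = True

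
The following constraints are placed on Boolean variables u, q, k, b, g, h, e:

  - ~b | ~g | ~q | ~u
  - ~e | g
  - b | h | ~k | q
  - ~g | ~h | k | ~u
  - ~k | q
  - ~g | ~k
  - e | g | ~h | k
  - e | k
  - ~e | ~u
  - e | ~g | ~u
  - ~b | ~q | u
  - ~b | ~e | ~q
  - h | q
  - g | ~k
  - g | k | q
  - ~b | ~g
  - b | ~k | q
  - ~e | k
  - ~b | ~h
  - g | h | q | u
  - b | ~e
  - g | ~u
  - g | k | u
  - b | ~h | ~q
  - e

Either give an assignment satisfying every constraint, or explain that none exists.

Case e = True:
  (~e | g) forces g = True.
  (~g | ~k) forces k = False.
  Clause (~e | k) is falsified — contradiction.
Case e = False:
  Clause (e) is falsified — contradiction.
Both cases fail, so the formula is unsatisfiable.

Unsatisfiable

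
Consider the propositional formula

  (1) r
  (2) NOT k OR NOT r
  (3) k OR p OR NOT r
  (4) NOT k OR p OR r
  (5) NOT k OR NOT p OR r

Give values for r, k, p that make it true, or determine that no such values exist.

Unit clause (r) forces r = True.
In (NOT k OR NOT r) only NOT k is left, so k = False.
In (k OR p OR NOT r) only p is left, so p = True.
Check each clause:
  (r): r holds.
  (NOT k OR NOT r): NOT k holds.
  (k OR p OR NOT r): p holds.
  (NOT k OR p OR r): NOT k holds.
  (NOT k OR NOT p OR r): NOT k holds.
All clauses satisfied.

r = True; k = False; p = True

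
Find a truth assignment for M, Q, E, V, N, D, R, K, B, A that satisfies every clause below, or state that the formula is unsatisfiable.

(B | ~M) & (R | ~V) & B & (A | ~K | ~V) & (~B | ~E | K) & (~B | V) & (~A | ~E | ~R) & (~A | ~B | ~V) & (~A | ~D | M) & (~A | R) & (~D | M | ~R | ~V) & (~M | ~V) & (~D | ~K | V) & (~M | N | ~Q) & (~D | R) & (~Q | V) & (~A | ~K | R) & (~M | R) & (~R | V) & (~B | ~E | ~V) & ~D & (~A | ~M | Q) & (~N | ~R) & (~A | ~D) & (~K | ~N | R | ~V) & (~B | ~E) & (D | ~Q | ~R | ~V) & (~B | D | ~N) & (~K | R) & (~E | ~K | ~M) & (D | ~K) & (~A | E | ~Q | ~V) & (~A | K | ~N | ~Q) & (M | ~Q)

M = False, Q = False, E = False, V = True, N = False, D = False, R = True, K = False, B = True, A = False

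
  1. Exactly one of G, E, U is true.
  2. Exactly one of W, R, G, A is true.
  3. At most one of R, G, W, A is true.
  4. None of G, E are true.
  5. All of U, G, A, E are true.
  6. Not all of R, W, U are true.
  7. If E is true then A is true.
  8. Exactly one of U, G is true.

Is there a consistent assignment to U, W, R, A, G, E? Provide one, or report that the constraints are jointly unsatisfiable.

Case G = True:
  Constraint (4) is violated (G=T) — contradiction.
Case G = False:
  Constraint (5) is violated (G=F) — contradiction.
Both cases fail — unsatisfiable.

The formula is unsatisfiable.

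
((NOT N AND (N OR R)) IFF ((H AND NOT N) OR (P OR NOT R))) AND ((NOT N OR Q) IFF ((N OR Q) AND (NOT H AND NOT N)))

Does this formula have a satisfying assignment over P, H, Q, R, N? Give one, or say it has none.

P: True; H: False; Q: True; R: True; N: False

  (NOT N AND (N OR R)) IFF ((H AND NOT N) OR (P OR NOT R)) = True
    NOT N AND (N OR R) = True
      NOT N = True
      N OR R = True
    (H AND NOT N) OR (P OR NOT R) = True
      H AND NOT N = False
        NOT N = True
      P OR NOT R = True
        NOT R = False
  (NOT N OR Q) IFF ((N OR Q) AND (NOT H AND NOT N)) = True
    NOT N OR Q = True
      NOT N = True
    (N OR Q) AND (NOT H AND NOT N) = True
      N OR Q = True
      NOT H AND NOT N = True
        NOT H = True
        NOT N = True
Both conjuncts True, so the formula holds.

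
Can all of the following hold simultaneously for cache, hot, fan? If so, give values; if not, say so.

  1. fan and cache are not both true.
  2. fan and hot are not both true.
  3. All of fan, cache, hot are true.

UNSATISFIABLE

Case hot = True:
  (2) with hot=T forces fan = False.
  Constraint (3) is violated (fan=F) — contradiction.
Case hot = False:
  Constraint (3) is violated (hot=F) — contradiction.
Both cases fail — unsatisfiable.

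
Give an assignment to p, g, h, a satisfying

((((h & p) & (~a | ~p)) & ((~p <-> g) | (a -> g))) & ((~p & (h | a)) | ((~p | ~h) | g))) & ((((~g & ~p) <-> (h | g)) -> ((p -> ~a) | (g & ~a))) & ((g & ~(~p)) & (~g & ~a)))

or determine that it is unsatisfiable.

No satisfying assignment exists.

Case g = True: the conjunct ~g is False.
Case g = False: the conjunct g is False.
Both cases fail — unsatisfiable.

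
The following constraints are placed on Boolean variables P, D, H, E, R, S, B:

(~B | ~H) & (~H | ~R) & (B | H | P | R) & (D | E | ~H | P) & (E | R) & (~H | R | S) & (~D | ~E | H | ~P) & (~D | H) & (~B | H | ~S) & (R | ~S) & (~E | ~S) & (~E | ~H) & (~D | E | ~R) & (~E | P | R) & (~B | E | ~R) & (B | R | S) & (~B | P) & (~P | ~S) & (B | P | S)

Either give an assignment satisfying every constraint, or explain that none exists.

Set P = True.
  then (~P | ~S) forces S = False.
Try D = True:
  (~D | H) forces H = True.
  (~B | ~H) forces B = False.
  (~H | ~R) forces R = False.
  clause (~H | R | S) is falsified — backtrack.
So D = False.
Set H = False.
Set E = True.
Set R = True.
Set B = True.
All clauses satisfied.

P = True, D = False, H = False, E = True, R = True, S = False, B = True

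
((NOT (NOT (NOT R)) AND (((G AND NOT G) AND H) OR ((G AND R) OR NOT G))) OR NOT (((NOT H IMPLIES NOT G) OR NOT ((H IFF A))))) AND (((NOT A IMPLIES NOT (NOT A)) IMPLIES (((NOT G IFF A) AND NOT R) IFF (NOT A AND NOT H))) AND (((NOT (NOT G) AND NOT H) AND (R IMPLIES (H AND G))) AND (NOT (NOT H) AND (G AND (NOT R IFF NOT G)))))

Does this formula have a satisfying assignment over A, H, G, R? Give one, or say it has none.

Case H = True: the conjunct NOT H is False.
Case H = False: the conjunct NOT (NOT H) becomes NOT (NOT False) = False.
Both cases fail — unsatisfiable.

Unsatisfiable — no assignment works.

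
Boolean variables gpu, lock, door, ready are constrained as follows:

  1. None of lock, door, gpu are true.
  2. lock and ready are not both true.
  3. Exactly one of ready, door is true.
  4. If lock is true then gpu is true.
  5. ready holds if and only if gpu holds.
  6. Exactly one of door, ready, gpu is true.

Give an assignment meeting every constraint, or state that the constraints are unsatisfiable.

Case lock = True:
  Constraint (1) is violated (lock=T) — contradiction.
Case lock = False:
  (1) forces door = False.
  (1) forces gpu = False.
  (3) with door=F forces ready = True.
  Constraint (5) is violated (ready=T, gpu=F) — contradiction.
Both cases fail — unsatisfiable.

The formula is unsatisfiable.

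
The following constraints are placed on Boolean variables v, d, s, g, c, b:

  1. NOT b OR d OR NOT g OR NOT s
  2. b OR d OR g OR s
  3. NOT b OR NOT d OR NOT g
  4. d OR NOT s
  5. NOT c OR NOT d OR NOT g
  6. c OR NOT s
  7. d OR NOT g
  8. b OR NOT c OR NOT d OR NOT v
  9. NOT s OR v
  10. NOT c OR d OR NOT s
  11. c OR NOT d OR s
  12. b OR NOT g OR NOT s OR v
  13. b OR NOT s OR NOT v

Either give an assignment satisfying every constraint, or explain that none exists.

v: False; d: False; s: False; g: False; c: True; b: True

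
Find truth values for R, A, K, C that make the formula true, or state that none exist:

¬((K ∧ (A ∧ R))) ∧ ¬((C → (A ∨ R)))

R = False, A = False, K = False, C = True

  ¬((K ∧ (A ∧ R))) = True
    K ∧ (A ∧ R) = False
      A ∧ R = False
  ¬((C → (A ∨ R))) = True
    C → (A ∨ R) = False
      A ∨ R = False
Both conjuncts True, so the formula holds.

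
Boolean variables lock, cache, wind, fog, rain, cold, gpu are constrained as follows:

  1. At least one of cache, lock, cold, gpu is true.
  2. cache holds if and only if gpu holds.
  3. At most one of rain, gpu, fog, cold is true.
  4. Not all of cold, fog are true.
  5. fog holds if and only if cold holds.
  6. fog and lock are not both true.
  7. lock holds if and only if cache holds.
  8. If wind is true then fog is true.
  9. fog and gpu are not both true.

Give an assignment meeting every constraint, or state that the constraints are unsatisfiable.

lock=T; cache=T; wind=F; fog=F; rain=F; cold=F; gpu=T

  (1) {cache, lock, cold, gpu}: 3 true — at least one ✓
  (2) cache=T, gpu=T — same ✓
  (3) {rain, gpu, fog, cold}: 1 true — at most one ✓
  (4) {cold, fog}: 0/2 true — not all ✓
  (5) fog=F, cold=F — same ✓
  (6) fog=F, lock=T — not both ✓
  (7) lock=T, cache=T — same ✓
  (8) wind=F ⇒ fog: vacuous ✓
  (9) fog=F, gpu=T — not both ✓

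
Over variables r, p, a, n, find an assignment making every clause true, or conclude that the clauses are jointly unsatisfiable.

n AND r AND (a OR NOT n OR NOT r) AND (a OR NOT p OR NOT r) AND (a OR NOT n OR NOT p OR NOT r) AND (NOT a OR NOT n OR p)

Unit clause (n) forces n = True.
Unit clause (r) forces r = True.
In (a OR NOT n OR NOT r) only a is left, so a = True.
In (NOT a OR NOT n OR p) only p is left, so p = True.
Check each clause:
  (n): n holds.
  (r): r holds.
  (a OR NOT n OR NOT r): a holds.
  (a OR NOT p OR NOT r): a holds.
  (a OR NOT n OR NOT p OR NOT r): a holds.
  (NOT a OR NOT n OR p): p holds.
All clauses satisfied.

r = True, p = True, a = True, n = True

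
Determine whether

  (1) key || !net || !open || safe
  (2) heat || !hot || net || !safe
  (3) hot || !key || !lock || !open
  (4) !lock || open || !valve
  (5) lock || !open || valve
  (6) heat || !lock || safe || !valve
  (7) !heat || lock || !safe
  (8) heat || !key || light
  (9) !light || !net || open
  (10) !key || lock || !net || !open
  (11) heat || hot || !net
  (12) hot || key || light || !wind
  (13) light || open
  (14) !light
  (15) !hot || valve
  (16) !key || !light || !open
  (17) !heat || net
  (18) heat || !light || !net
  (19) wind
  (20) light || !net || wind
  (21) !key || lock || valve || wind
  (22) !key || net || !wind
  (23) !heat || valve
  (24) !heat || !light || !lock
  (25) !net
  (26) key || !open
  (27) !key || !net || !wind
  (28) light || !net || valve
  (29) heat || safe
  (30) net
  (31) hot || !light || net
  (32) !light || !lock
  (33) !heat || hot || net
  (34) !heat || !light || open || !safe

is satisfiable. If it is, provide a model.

Unsatisfiable

Case net = True:
  Clause (!net) is falsified — contradiction.
Case net = False:
  Clause (net) is falsified — contradiction.
Both cases fail, so the formula is unsatisfiable.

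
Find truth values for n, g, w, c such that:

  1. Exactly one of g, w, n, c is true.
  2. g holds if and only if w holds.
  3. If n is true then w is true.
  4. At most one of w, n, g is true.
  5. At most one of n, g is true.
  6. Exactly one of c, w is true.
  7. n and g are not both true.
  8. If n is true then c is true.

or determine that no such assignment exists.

n=F, g=F, w=F, c=T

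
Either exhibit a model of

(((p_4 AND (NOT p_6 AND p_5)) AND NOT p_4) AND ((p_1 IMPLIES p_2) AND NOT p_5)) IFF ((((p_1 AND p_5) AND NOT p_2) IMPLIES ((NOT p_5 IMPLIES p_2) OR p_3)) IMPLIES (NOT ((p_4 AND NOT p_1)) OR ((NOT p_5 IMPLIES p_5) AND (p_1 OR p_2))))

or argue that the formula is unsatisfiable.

p_1 = False, p_2 = False, p_3 = True, p_4 = True, p_5 = True, p_6 = True

  (((p_4 AND (NOT p_6 AND p_5)) AND NOT p_4) AND ((p_1 IMPLIES p_2) AND NOT p_5)) IFF ((((p_1 AND p_5) AND NOT p_2) IMPLIES ((NOT p_5 IMPLIES p_2) OR p_3)) IMPLIES (NOT ((p_4 AND NOT p_1)) OR ((NOT p_5 IMPLIES p_5) AND (p_1 OR p_2)))) = True
    ((p_4 AND (NOT p_6 AND p_5)) AND NOT p_4) AND ((p_1 IMPLIES p_2) AND NOT p_5) = False
      (p_4 AND (NOT p_6 AND p_5)) AND NOT p_4 = False
        p_4 AND (NOT p_6 AND p_5) = False
          NOT p_6 AND p_5 = False
            NOT p_6 = False
        NOT p_4 = False
      (p_1 IMPLIES p_2) AND NOT p_5 = False
        p_1 IMPLIES p_2 = True
        NOT p_5 = False
    (((p_1 AND p_5) AND NOT p_2) IMPLIES ((NOT p_5 IMPLIES p_2) OR p_3)) IMPLIES (NOT ((p_4 AND NOT p_1)) OR ((NOT p_5 IMPLIES p_5) AND (p_1 OR p_2))) = False
      ((p_1 AND p_5) AND NOT p_2) IMPLIES ((NOT p_5 IMPLIES p_2) OR p_3) = True
        (p_1 AND p_5) AND NOT p_2 = False
          p_1 AND p_5 = False
          NOT p_2 = True
        (NOT p_5 IMPLIES p_2) OR p_3 = True
          NOT p_5 IMPLIES p_2 = True
            NOT p_5 = False
      NOT ((p_4 AND NOT p_1)) OR ((NOT p_5 IMPLIES p_5) AND (p_1 OR p_2)) = False
        NOT ((p_4 AND NOT p_1)) = False
          p_4 AND NOT p_1 = True
            NOT p_1 = True
        (NOT p_5 IMPLIES p_5) AND (p_1 OR p_2) = False
          NOT p_5 IMPLIES p_5 = True
            NOT p_5 = False
          p_1 OR p_2 = False
The formula evaluates to True.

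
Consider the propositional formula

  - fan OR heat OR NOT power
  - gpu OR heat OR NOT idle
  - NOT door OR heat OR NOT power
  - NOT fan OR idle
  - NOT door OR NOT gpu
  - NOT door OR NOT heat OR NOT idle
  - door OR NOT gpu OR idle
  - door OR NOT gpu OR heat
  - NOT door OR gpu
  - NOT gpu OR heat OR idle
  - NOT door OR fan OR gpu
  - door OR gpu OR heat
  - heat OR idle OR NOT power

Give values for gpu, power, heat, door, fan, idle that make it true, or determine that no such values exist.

Set gpu = False.
  then (NOT door OR gpu) forces door = False.
  then (door OR gpu OR heat) forces heat = True.
Set power = True.
Set fan = True.
  then (NOT fan OR idle) forces idle = True.
All clauses satisfied.

gpu=F, power=T, heat=T, door=F, fan=T, idle=T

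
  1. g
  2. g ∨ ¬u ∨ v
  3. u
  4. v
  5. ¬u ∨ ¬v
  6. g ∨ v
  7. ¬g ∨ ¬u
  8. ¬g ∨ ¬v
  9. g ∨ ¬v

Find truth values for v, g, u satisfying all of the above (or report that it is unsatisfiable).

Unsatisfiable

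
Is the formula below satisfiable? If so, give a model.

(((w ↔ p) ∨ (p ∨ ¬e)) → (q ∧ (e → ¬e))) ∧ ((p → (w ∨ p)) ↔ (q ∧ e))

p=F; q=T; w=T; e=T

  ((w ↔ p) ∨ (p ∨ ¬e)) → (q ∧ (e → ¬e)) = True
    (w ↔ p) ∨ (p ∨ ¬e) = False
      w ↔ p = False
      p ∨ ¬e = False
        ¬e = False
    q ∧ (e → ¬e) = False
      e → ¬e = False
        ¬e = False
  (p → (w ∨ p)) ↔ (q ∧ e) = True
    p → (w ∨ p) = True
      w ∨ p = True
    q ∧ e = True
Both conjuncts True, so the formula holds.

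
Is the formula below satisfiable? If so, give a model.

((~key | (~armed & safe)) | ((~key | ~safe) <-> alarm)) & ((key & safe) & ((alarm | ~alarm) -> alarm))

key = True; alarm = True; armed = False; safe = True

  (~key | (~armed & safe)) | ((~key | ~safe) <-> alarm) = True
    ~key | (~armed & safe) = True
      ~key = False
      ~armed & safe = True
        ~armed = True
    (~key | ~safe) <-> alarm = False
      ~key | ~safe = False
        ~key = False
        ~safe = False
  (key & safe) & ((alarm | ~alarm) -> alarm) = True
    key & safe = True
    (alarm | ~alarm) -> alarm = True
      alarm | ~alarm = True
        ~alarm = False
Both conjuncts True, so the formula holds.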